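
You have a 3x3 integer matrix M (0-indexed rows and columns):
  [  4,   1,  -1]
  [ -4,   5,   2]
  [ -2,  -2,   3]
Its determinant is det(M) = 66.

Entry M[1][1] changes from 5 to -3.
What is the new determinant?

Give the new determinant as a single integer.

Answer: -14

Derivation:
det is linear in row 1: changing M[1][1] by delta changes det by delta * cofactor(1,1).
Cofactor C_11 = (-1)^(1+1) * minor(1,1) = 10
Entry delta = -3 - 5 = -8
Det delta = -8 * 10 = -80
New det = 66 + -80 = -14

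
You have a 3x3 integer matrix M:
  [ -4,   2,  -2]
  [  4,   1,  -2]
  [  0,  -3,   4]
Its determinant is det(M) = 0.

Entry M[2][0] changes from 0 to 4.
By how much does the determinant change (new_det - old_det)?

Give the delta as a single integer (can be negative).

Answer: -8

Derivation:
Cofactor C_20 = -2
Entry delta = 4 - 0 = 4
Det delta = entry_delta * cofactor = 4 * -2 = -8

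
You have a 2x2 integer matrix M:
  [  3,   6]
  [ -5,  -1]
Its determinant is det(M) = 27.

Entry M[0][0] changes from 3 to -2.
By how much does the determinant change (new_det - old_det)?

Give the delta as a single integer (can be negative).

Cofactor C_00 = -1
Entry delta = -2 - 3 = -5
Det delta = entry_delta * cofactor = -5 * -1 = 5

Answer: 5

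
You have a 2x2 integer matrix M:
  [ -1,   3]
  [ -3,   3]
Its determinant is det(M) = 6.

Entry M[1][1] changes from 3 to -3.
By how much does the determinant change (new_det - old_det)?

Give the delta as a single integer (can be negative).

Cofactor C_11 = -1
Entry delta = -3 - 3 = -6
Det delta = entry_delta * cofactor = -6 * -1 = 6

Answer: 6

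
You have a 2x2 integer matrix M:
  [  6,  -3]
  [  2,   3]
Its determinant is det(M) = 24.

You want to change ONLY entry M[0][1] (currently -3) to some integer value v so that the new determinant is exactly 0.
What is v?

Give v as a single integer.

Answer: 9

Derivation:
det is linear in entry M[0][1]: det = old_det + (v - -3) * C_01
Cofactor C_01 = -2
Want det = 0: 24 + (v - -3) * -2 = 0
  (v - -3) = -24 / -2 = 12
  v = -3 + (12) = 9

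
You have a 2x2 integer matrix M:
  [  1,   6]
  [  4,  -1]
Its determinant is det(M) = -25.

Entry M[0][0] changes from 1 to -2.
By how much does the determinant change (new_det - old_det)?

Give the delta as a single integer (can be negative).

Answer: 3

Derivation:
Cofactor C_00 = -1
Entry delta = -2 - 1 = -3
Det delta = entry_delta * cofactor = -3 * -1 = 3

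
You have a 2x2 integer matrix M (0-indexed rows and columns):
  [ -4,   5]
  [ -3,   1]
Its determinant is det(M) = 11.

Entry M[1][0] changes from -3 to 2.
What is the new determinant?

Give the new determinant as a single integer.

det is linear in row 1: changing M[1][0] by delta changes det by delta * cofactor(1,0).
Cofactor C_10 = (-1)^(1+0) * minor(1,0) = -5
Entry delta = 2 - -3 = 5
Det delta = 5 * -5 = -25
New det = 11 + -25 = -14

Answer: -14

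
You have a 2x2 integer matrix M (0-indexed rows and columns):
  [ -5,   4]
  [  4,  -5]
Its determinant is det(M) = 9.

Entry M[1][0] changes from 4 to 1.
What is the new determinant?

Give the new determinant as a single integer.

Answer: 21

Derivation:
det is linear in row 1: changing M[1][0] by delta changes det by delta * cofactor(1,0).
Cofactor C_10 = (-1)^(1+0) * minor(1,0) = -4
Entry delta = 1 - 4 = -3
Det delta = -3 * -4 = 12
New det = 9 + 12 = 21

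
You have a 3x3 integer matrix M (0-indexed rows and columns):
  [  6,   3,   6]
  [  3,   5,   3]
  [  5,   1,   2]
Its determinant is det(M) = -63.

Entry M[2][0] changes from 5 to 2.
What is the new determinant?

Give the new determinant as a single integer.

det is linear in row 2: changing M[2][0] by delta changes det by delta * cofactor(2,0).
Cofactor C_20 = (-1)^(2+0) * minor(2,0) = -21
Entry delta = 2 - 5 = -3
Det delta = -3 * -21 = 63
New det = -63 + 63 = 0

Answer: 0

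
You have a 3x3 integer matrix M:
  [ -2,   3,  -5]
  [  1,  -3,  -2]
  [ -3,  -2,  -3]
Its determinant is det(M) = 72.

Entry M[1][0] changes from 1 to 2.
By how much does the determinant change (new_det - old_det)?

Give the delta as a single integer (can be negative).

Cofactor C_10 = 19
Entry delta = 2 - 1 = 1
Det delta = entry_delta * cofactor = 1 * 19 = 19

Answer: 19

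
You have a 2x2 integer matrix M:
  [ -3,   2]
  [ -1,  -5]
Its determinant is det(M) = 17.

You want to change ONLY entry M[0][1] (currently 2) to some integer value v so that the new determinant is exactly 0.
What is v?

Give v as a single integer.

Answer: -15

Derivation:
det is linear in entry M[0][1]: det = old_det + (v - 2) * C_01
Cofactor C_01 = 1
Want det = 0: 17 + (v - 2) * 1 = 0
  (v - 2) = -17 / 1 = -17
  v = 2 + (-17) = -15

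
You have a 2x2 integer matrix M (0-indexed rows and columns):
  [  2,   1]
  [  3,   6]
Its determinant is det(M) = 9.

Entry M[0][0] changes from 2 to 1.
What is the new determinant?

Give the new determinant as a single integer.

det is linear in row 0: changing M[0][0] by delta changes det by delta * cofactor(0,0).
Cofactor C_00 = (-1)^(0+0) * minor(0,0) = 6
Entry delta = 1 - 2 = -1
Det delta = -1 * 6 = -6
New det = 9 + -6 = 3

Answer: 3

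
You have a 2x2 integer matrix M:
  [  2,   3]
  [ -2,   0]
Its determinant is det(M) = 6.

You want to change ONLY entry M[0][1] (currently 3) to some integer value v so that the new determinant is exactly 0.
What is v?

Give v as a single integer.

det is linear in entry M[0][1]: det = old_det + (v - 3) * C_01
Cofactor C_01 = 2
Want det = 0: 6 + (v - 3) * 2 = 0
  (v - 3) = -6 / 2 = -3
  v = 3 + (-3) = 0

Answer: 0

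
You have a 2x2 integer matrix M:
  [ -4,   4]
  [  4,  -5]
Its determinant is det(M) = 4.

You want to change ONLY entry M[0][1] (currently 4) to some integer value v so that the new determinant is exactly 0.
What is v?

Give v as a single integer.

det is linear in entry M[0][1]: det = old_det + (v - 4) * C_01
Cofactor C_01 = -4
Want det = 0: 4 + (v - 4) * -4 = 0
  (v - 4) = -4 / -4 = 1
  v = 4 + (1) = 5

Answer: 5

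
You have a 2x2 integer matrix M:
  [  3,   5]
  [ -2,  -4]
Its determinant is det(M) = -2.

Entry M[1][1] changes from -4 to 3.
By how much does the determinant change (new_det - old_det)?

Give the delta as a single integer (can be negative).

Cofactor C_11 = 3
Entry delta = 3 - -4 = 7
Det delta = entry_delta * cofactor = 7 * 3 = 21

Answer: 21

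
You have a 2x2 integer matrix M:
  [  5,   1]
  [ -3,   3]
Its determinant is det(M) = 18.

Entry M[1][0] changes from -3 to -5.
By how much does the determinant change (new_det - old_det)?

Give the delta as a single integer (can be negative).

Answer: 2

Derivation:
Cofactor C_10 = -1
Entry delta = -5 - -3 = -2
Det delta = entry_delta * cofactor = -2 * -1 = 2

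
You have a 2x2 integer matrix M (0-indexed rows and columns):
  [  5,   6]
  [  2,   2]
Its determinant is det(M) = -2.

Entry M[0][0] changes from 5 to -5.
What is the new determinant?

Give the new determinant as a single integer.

det is linear in row 0: changing M[0][0] by delta changes det by delta * cofactor(0,0).
Cofactor C_00 = (-1)^(0+0) * minor(0,0) = 2
Entry delta = -5 - 5 = -10
Det delta = -10 * 2 = -20
New det = -2 + -20 = -22

Answer: -22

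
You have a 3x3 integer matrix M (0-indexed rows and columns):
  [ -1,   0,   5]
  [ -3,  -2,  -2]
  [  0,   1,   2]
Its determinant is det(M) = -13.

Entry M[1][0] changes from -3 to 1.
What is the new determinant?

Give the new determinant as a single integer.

det is linear in row 1: changing M[1][0] by delta changes det by delta * cofactor(1,0).
Cofactor C_10 = (-1)^(1+0) * minor(1,0) = 5
Entry delta = 1 - -3 = 4
Det delta = 4 * 5 = 20
New det = -13 + 20 = 7

Answer: 7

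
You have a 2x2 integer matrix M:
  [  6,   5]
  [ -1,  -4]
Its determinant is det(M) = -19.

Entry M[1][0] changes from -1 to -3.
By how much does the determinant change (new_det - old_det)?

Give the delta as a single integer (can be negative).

Answer: 10

Derivation:
Cofactor C_10 = -5
Entry delta = -3 - -1 = -2
Det delta = entry_delta * cofactor = -2 * -5 = 10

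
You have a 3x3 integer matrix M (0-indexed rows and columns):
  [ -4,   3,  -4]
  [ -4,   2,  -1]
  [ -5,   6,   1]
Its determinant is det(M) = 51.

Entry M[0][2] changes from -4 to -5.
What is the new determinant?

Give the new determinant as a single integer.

Answer: 65

Derivation:
det is linear in row 0: changing M[0][2] by delta changes det by delta * cofactor(0,2).
Cofactor C_02 = (-1)^(0+2) * minor(0,2) = -14
Entry delta = -5 - -4 = -1
Det delta = -1 * -14 = 14
New det = 51 + 14 = 65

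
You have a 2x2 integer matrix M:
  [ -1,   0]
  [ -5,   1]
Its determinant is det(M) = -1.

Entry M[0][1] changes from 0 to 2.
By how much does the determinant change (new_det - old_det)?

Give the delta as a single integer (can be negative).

Cofactor C_01 = 5
Entry delta = 2 - 0 = 2
Det delta = entry_delta * cofactor = 2 * 5 = 10

Answer: 10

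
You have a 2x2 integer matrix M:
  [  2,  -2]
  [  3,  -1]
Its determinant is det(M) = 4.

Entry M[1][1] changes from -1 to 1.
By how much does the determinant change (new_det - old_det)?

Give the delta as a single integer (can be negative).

Answer: 4

Derivation:
Cofactor C_11 = 2
Entry delta = 1 - -1 = 2
Det delta = entry_delta * cofactor = 2 * 2 = 4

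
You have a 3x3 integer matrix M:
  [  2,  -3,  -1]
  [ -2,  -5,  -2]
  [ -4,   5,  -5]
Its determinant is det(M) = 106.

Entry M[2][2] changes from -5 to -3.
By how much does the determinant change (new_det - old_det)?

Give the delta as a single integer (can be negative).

Answer: -32

Derivation:
Cofactor C_22 = -16
Entry delta = -3 - -5 = 2
Det delta = entry_delta * cofactor = 2 * -16 = -32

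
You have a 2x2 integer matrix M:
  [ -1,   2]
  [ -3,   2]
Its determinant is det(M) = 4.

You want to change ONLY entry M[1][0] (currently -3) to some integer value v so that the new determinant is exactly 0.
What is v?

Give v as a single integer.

Answer: -1

Derivation:
det is linear in entry M[1][0]: det = old_det + (v - -3) * C_10
Cofactor C_10 = -2
Want det = 0: 4 + (v - -3) * -2 = 0
  (v - -3) = -4 / -2 = 2
  v = -3 + (2) = -1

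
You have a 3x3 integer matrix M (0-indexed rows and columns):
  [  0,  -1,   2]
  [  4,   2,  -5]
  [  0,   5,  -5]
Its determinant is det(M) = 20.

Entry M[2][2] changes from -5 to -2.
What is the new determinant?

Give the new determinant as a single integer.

det is linear in row 2: changing M[2][2] by delta changes det by delta * cofactor(2,2).
Cofactor C_22 = (-1)^(2+2) * minor(2,2) = 4
Entry delta = -2 - -5 = 3
Det delta = 3 * 4 = 12
New det = 20 + 12 = 32

Answer: 32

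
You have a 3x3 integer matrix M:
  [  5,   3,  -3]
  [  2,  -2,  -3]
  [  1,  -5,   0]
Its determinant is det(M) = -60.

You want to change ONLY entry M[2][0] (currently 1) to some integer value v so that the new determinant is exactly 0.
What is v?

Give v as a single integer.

det is linear in entry M[2][0]: det = old_det + (v - 1) * C_20
Cofactor C_20 = -15
Want det = 0: -60 + (v - 1) * -15 = 0
  (v - 1) = 60 / -15 = -4
  v = 1 + (-4) = -3

Answer: -3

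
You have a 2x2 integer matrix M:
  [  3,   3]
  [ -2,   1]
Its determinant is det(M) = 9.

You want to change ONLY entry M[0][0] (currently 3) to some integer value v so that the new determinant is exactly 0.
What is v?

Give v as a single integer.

Answer: -6

Derivation:
det is linear in entry M[0][0]: det = old_det + (v - 3) * C_00
Cofactor C_00 = 1
Want det = 0: 9 + (v - 3) * 1 = 0
  (v - 3) = -9 / 1 = -9
  v = 3 + (-9) = -6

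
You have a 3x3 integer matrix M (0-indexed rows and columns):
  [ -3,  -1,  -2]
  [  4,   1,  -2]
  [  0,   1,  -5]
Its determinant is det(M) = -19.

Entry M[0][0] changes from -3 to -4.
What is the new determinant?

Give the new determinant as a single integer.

det is linear in row 0: changing M[0][0] by delta changes det by delta * cofactor(0,0).
Cofactor C_00 = (-1)^(0+0) * minor(0,0) = -3
Entry delta = -4 - -3 = -1
Det delta = -1 * -3 = 3
New det = -19 + 3 = -16

Answer: -16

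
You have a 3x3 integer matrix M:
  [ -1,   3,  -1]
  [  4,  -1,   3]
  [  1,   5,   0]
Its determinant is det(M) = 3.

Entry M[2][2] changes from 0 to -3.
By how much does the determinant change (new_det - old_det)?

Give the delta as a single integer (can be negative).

Answer: 33

Derivation:
Cofactor C_22 = -11
Entry delta = -3 - 0 = -3
Det delta = entry_delta * cofactor = -3 * -11 = 33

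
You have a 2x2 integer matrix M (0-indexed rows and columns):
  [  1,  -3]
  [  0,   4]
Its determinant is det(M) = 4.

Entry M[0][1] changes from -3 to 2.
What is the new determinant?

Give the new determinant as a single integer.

Answer: 4

Derivation:
det is linear in row 0: changing M[0][1] by delta changes det by delta * cofactor(0,1).
Cofactor C_01 = (-1)^(0+1) * minor(0,1) = 0
Entry delta = 2 - -3 = 5
Det delta = 5 * 0 = 0
New det = 4 + 0 = 4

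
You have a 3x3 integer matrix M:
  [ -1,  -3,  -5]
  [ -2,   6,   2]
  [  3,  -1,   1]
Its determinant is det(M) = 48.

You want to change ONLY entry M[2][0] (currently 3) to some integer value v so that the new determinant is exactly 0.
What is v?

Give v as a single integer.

Answer: 1

Derivation:
det is linear in entry M[2][0]: det = old_det + (v - 3) * C_20
Cofactor C_20 = 24
Want det = 0: 48 + (v - 3) * 24 = 0
  (v - 3) = -48 / 24 = -2
  v = 3 + (-2) = 1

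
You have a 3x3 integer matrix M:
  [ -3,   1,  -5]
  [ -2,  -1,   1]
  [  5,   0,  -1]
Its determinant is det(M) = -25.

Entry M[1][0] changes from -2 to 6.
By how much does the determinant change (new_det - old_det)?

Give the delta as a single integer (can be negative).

Cofactor C_10 = 1
Entry delta = 6 - -2 = 8
Det delta = entry_delta * cofactor = 8 * 1 = 8

Answer: 8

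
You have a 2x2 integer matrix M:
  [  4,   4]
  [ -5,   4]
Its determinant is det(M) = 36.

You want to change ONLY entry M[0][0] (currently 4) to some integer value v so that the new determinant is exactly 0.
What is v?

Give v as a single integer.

det is linear in entry M[0][0]: det = old_det + (v - 4) * C_00
Cofactor C_00 = 4
Want det = 0: 36 + (v - 4) * 4 = 0
  (v - 4) = -36 / 4 = -9
  v = 4 + (-9) = -5

Answer: -5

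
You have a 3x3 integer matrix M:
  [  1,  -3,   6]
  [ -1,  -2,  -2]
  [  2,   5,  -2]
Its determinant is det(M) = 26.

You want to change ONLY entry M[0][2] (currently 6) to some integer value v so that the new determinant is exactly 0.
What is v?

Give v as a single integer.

Answer: 32

Derivation:
det is linear in entry M[0][2]: det = old_det + (v - 6) * C_02
Cofactor C_02 = -1
Want det = 0: 26 + (v - 6) * -1 = 0
  (v - 6) = -26 / -1 = 26
  v = 6 + (26) = 32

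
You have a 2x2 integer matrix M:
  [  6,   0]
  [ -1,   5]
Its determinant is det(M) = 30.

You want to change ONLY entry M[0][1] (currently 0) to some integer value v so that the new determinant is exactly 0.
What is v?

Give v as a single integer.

Answer: -30

Derivation:
det is linear in entry M[0][1]: det = old_det + (v - 0) * C_01
Cofactor C_01 = 1
Want det = 0: 30 + (v - 0) * 1 = 0
  (v - 0) = -30 / 1 = -30
  v = 0 + (-30) = -30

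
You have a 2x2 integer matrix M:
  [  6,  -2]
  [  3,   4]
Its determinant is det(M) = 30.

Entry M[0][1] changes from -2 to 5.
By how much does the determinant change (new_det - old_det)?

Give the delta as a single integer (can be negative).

Answer: -21

Derivation:
Cofactor C_01 = -3
Entry delta = 5 - -2 = 7
Det delta = entry_delta * cofactor = 7 * -3 = -21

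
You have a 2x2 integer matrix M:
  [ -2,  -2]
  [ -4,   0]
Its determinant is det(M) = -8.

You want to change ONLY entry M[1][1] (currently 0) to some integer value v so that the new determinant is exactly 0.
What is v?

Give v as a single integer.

Answer: -4

Derivation:
det is linear in entry M[1][1]: det = old_det + (v - 0) * C_11
Cofactor C_11 = -2
Want det = 0: -8 + (v - 0) * -2 = 0
  (v - 0) = 8 / -2 = -4
  v = 0 + (-4) = -4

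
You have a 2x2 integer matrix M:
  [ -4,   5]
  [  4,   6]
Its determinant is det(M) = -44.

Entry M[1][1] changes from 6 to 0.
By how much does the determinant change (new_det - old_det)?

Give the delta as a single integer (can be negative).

Cofactor C_11 = -4
Entry delta = 0 - 6 = -6
Det delta = entry_delta * cofactor = -6 * -4 = 24

Answer: 24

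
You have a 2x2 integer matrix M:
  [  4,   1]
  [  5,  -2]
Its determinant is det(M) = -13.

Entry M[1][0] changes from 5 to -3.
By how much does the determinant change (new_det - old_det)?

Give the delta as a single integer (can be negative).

Cofactor C_10 = -1
Entry delta = -3 - 5 = -8
Det delta = entry_delta * cofactor = -8 * -1 = 8

Answer: 8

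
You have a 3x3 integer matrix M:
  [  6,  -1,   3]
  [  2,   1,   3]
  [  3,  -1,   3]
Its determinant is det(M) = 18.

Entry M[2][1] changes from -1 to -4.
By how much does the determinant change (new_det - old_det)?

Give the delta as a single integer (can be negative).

Answer: 36

Derivation:
Cofactor C_21 = -12
Entry delta = -4 - -1 = -3
Det delta = entry_delta * cofactor = -3 * -12 = 36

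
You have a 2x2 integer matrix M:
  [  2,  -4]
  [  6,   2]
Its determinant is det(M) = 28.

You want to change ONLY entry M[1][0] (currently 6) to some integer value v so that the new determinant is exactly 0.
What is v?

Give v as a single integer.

det is linear in entry M[1][0]: det = old_det + (v - 6) * C_10
Cofactor C_10 = 4
Want det = 0: 28 + (v - 6) * 4 = 0
  (v - 6) = -28 / 4 = -7
  v = 6 + (-7) = -1

Answer: -1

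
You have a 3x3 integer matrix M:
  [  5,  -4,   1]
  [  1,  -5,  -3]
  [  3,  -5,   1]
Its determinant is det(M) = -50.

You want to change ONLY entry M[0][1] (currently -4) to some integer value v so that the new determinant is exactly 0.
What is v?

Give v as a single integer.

det is linear in entry M[0][1]: det = old_det + (v - -4) * C_01
Cofactor C_01 = -10
Want det = 0: -50 + (v - -4) * -10 = 0
  (v - -4) = 50 / -10 = -5
  v = -4 + (-5) = -9

Answer: -9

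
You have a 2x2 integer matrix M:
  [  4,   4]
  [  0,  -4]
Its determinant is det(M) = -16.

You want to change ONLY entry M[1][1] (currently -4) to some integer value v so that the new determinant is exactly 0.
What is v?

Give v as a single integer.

Answer: 0

Derivation:
det is linear in entry M[1][1]: det = old_det + (v - -4) * C_11
Cofactor C_11 = 4
Want det = 0: -16 + (v - -4) * 4 = 0
  (v - -4) = 16 / 4 = 4
  v = -4 + (4) = 0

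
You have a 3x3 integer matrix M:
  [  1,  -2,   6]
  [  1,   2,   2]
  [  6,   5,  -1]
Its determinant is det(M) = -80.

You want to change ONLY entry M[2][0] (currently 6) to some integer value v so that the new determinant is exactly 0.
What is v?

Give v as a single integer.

Answer: 1

Derivation:
det is linear in entry M[2][0]: det = old_det + (v - 6) * C_20
Cofactor C_20 = -16
Want det = 0: -80 + (v - 6) * -16 = 0
  (v - 6) = 80 / -16 = -5
  v = 6 + (-5) = 1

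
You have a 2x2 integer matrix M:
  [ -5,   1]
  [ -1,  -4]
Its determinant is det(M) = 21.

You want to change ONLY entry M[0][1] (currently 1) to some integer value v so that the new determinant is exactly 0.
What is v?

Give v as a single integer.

det is linear in entry M[0][1]: det = old_det + (v - 1) * C_01
Cofactor C_01 = 1
Want det = 0: 21 + (v - 1) * 1 = 0
  (v - 1) = -21 / 1 = -21
  v = 1 + (-21) = -20

Answer: -20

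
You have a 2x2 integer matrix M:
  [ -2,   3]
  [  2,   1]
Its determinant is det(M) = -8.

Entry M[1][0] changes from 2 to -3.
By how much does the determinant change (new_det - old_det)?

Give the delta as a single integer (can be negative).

Cofactor C_10 = -3
Entry delta = -3 - 2 = -5
Det delta = entry_delta * cofactor = -5 * -3 = 15

Answer: 15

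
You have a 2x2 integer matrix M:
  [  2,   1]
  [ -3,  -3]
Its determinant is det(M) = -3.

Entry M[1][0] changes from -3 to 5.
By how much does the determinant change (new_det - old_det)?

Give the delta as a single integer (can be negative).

Cofactor C_10 = -1
Entry delta = 5 - -3 = 8
Det delta = entry_delta * cofactor = 8 * -1 = -8

Answer: -8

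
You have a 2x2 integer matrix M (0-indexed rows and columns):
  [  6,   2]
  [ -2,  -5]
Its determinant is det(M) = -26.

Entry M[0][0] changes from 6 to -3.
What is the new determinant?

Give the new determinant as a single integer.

Answer: 19

Derivation:
det is linear in row 0: changing M[0][0] by delta changes det by delta * cofactor(0,0).
Cofactor C_00 = (-1)^(0+0) * minor(0,0) = -5
Entry delta = -3 - 6 = -9
Det delta = -9 * -5 = 45
New det = -26 + 45 = 19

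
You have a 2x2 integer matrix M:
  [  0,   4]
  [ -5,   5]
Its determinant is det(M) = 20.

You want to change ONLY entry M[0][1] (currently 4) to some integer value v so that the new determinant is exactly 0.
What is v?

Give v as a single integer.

det is linear in entry M[0][1]: det = old_det + (v - 4) * C_01
Cofactor C_01 = 5
Want det = 0: 20 + (v - 4) * 5 = 0
  (v - 4) = -20 / 5 = -4
  v = 4 + (-4) = 0

Answer: 0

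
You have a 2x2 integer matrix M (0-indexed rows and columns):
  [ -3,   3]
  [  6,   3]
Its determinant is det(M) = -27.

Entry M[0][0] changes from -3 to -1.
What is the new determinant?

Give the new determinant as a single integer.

det is linear in row 0: changing M[0][0] by delta changes det by delta * cofactor(0,0).
Cofactor C_00 = (-1)^(0+0) * minor(0,0) = 3
Entry delta = -1 - -3 = 2
Det delta = 2 * 3 = 6
New det = -27 + 6 = -21

Answer: -21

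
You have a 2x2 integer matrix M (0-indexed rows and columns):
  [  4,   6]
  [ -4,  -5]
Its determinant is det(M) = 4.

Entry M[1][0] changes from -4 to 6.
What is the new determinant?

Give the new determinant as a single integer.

det is linear in row 1: changing M[1][0] by delta changes det by delta * cofactor(1,0).
Cofactor C_10 = (-1)^(1+0) * minor(1,0) = -6
Entry delta = 6 - -4 = 10
Det delta = 10 * -6 = -60
New det = 4 + -60 = -56

Answer: -56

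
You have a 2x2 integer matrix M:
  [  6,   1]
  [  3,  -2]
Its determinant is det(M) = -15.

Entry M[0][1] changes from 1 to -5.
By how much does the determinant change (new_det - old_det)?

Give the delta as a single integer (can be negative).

Answer: 18

Derivation:
Cofactor C_01 = -3
Entry delta = -5 - 1 = -6
Det delta = entry_delta * cofactor = -6 * -3 = 18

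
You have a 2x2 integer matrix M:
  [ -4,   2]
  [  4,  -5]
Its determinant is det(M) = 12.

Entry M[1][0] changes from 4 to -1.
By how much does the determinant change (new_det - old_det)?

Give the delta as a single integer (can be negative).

Cofactor C_10 = -2
Entry delta = -1 - 4 = -5
Det delta = entry_delta * cofactor = -5 * -2 = 10

Answer: 10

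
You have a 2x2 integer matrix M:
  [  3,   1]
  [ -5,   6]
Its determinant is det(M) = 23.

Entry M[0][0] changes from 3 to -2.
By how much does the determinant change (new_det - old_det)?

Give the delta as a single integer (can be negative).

Cofactor C_00 = 6
Entry delta = -2 - 3 = -5
Det delta = entry_delta * cofactor = -5 * 6 = -30

Answer: -30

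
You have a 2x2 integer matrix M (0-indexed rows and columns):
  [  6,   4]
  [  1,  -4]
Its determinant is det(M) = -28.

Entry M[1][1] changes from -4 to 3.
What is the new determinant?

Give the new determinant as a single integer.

Answer: 14

Derivation:
det is linear in row 1: changing M[1][1] by delta changes det by delta * cofactor(1,1).
Cofactor C_11 = (-1)^(1+1) * minor(1,1) = 6
Entry delta = 3 - -4 = 7
Det delta = 7 * 6 = 42
New det = -28 + 42 = 14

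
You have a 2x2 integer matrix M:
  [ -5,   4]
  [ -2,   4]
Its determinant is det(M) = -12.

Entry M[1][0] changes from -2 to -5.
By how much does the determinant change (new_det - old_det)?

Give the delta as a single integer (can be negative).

Answer: 12

Derivation:
Cofactor C_10 = -4
Entry delta = -5 - -2 = -3
Det delta = entry_delta * cofactor = -3 * -4 = 12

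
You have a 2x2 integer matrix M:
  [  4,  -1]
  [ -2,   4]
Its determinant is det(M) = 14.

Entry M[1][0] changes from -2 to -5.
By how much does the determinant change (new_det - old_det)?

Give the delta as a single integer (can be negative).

Answer: -3

Derivation:
Cofactor C_10 = 1
Entry delta = -5 - -2 = -3
Det delta = entry_delta * cofactor = -3 * 1 = -3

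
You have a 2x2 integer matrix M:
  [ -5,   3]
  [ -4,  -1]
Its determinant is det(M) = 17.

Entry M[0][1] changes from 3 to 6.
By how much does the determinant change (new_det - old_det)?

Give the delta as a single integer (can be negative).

Answer: 12

Derivation:
Cofactor C_01 = 4
Entry delta = 6 - 3 = 3
Det delta = entry_delta * cofactor = 3 * 4 = 12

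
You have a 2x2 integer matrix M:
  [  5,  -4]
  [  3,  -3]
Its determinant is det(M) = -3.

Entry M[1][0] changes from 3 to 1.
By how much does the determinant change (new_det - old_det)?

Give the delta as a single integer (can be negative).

Answer: -8

Derivation:
Cofactor C_10 = 4
Entry delta = 1 - 3 = -2
Det delta = entry_delta * cofactor = -2 * 4 = -8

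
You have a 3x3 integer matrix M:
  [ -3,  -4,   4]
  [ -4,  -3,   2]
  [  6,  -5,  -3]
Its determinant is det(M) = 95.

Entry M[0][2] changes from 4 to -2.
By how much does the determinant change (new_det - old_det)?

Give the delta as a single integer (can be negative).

Answer: -228

Derivation:
Cofactor C_02 = 38
Entry delta = -2 - 4 = -6
Det delta = entry_delta * cofactor = -6 * 38 = -228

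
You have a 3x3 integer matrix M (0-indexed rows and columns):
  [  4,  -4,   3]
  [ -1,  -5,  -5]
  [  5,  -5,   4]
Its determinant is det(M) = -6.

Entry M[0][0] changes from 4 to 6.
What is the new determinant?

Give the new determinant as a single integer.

Answer: -96

Derivation:
det is linear in row 0: changing M[0][0] by delta changes det by delta * cofactor(0,0).
Cofactor C_00 = (-1)^(0+0) * minor(0,0) = -45
Entry delta = 6 - 4 = 2
Det delta = 2 * -45 = -90
New det = -6 + -90 = -96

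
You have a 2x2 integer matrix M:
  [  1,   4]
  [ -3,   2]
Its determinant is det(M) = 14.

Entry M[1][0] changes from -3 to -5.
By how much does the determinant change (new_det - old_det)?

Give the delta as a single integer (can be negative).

Cofactor C_10 = -4
Entry delta = -5 - -3 = -2
Det delta = entry_delta * cofactor = -2 * -4 = 8

Answer: 8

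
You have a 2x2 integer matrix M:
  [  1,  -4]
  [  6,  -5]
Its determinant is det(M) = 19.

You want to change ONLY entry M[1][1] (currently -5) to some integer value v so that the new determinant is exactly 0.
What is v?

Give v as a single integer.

det is linear in entry M[1][1]: det = old_det + (v - -5) * C_11
Cofactor C_11 = 1
Want det = 0: 19 + (v - -5) * 1 = 0
  (v - -5) = -19 / 1 = -19
  v = -5 + (-19) = -24

Answer: -24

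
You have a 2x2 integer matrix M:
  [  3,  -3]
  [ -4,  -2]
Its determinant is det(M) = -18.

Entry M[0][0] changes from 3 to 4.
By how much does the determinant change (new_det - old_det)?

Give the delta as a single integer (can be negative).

Answer: -2

Derivation:
Cofactor C_00 = -2
Entry delta = 4 - 3 = 1
Det delta = entry_delta * cofactor = 1 * -2 = -2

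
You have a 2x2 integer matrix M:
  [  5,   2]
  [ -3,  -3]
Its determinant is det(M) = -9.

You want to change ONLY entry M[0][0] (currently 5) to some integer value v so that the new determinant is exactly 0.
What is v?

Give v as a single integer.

Answer: 2

Derivation:
det is linear in entry M[0][0]: det = old_det + (v - 5) * C_00
Cofactor C_00 = -3
Want det = 0: -9 + (v - 5) * -3 = 0
  (v - 5) = 9 / -3 = -3
  v = 5 + (-3) = 2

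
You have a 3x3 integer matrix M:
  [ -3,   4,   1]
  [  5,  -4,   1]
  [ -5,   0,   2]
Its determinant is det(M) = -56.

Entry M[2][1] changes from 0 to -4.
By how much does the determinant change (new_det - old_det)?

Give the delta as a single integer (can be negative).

Cofactor C_21 = 8
Entry delta = -4 - 0 = -4
Det delta = entry_delta * cofactor = -4 * 8 = -32

Answer: -32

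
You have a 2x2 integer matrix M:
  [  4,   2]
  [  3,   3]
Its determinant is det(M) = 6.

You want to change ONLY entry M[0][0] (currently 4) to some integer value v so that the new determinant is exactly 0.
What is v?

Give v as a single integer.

Answer: 2

Derivation:
det is linear in entry M[0][0]: det = old_det + (v - 4) * C_00
Cofactor C_00 = 3
Want det = 0: 6 + (v - 4) * 3 = 0
  (v - 4) = -6 / 3 = -2
  v = 4 + (-2) = 2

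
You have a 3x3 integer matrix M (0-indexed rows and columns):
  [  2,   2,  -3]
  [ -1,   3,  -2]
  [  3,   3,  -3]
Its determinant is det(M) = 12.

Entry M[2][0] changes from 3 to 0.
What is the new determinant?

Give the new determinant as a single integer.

Answer: -3

Derivation:
det is linear in row 2: changing M[2][0] by delta changes det by delta * cofactor(2,0).
Cofactor C_20 = (-1)^(2+0) * minor(2,0) = 5
Entry delta = 0 - 3 = -3
Det delta = -3 * 5 = -15
New det = 12 + -15 = -3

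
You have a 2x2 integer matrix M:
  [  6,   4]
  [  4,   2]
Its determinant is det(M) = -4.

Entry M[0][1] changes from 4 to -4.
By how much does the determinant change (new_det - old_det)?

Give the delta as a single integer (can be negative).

Answer: 32

Derivation:
Cofactor C_01 = -4
Entry delta = -4 - 4 = -8
Det delta = entry_delta * cofactor = -8 * -4 = 32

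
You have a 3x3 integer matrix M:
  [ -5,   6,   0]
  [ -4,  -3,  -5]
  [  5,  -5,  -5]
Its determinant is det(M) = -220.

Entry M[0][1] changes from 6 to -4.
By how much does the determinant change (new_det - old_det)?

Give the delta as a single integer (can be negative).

Cofactor C_01 = -45
Entry delta = -4 - 6 = -10
Det delta = entry_delta * cofactor = -10 * -45 = 450

Answer: 450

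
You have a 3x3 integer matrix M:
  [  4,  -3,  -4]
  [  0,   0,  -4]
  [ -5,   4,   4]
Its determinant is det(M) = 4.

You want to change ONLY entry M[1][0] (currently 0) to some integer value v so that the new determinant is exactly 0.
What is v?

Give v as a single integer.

Answer: 1

Derivation:
det is linear in entry M[1][0]: det = old_det + (v - 0) * C_10
Cofactor C_10 = -4
Want det = 0: 4 + (v - 0) * -4 = 0
  (v - 0) = -4 / -4 = 1
  v = 0 + (1) = 1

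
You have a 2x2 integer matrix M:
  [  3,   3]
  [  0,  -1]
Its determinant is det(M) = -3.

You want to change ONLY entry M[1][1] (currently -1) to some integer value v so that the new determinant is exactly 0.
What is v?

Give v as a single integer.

det is linear in entry M[1][1]: det = old_det + (v - -1) * C_11
Cofactor C_11 = 3
Want det = 0: -3 + (v - -1) * 3 = 0
  (v - -1) = 3 / 3 = 1
  v = -1 + (1) = 0

Answer: 0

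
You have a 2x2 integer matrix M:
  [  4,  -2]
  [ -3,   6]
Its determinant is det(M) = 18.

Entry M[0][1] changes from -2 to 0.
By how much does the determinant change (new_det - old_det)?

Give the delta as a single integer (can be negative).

Cofactor C_01 = 3
Entry delta = 0 - -2 = 2
Det delta = entry_delta * cofactor = 2 * 3 = 6

Answer: 6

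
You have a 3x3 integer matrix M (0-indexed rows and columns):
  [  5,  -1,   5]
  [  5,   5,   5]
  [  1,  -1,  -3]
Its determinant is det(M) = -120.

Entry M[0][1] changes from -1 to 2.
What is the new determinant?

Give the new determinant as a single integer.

Answer: -60

Derivation:
det is linear in row 0: changing M[0][1] by delta changes det by delta * cofactor(0,1).
Cofactor C_01 = (-1)^(0+1) * minor(0,1) = 20
Entry delta = 2 - -1 = 3
Det delta = 3 * 20 = 60
New det = -120 + 60 = -60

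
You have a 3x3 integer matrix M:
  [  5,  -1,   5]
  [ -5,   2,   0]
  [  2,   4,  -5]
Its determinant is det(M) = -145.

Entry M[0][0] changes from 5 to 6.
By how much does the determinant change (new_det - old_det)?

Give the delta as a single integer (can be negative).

Answer: -10

Derivation:
Cofactor C_00 = -10
Entry delta = 6 - 5 = 1
Det delta = entry_delta * cofactor = 1 * -10 = -10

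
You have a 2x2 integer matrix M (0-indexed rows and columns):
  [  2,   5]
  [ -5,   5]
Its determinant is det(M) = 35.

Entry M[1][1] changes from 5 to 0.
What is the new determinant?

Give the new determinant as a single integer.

det is linear in row 1: changing M[1][1] by delta changes det by delta * cofactor(1,1).
Cofactor C_11 = (-1)^(1+1) * minor(1,1) = 2
Entry delta = 0 - 5 = -5
Det delta = -5 * 2 = -10
New det = 35 + -10 = 25

Answer: 25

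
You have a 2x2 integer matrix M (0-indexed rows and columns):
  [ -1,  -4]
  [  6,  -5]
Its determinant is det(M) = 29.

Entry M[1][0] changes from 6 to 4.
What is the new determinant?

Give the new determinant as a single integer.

det is linear in row 1: changing M[1][0] by delta changes det by delta * cofactor(1,0).
Cofactor C_10 = (-1)^(1+0) * minor(1,0) = 4
Entry delta = 4 - 6 = -2
Det delta = -2 * 4 = -8
New det = 29 + -8 = 21

Answer: 21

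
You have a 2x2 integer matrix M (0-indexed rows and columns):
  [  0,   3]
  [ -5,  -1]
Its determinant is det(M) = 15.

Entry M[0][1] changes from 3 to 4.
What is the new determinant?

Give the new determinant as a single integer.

Answer: 20

Derivation:
det is linear in row 0: changing M[0][1] by delta changes det by delta * cofactor(0,1).
Cofactor C_01 = (-1)^(0+1) * minor(0,1) = 5
Entry delta = 4 - 3 = 1
Det delta = 1 * 5 = 5
New det = 15 + 5 = 20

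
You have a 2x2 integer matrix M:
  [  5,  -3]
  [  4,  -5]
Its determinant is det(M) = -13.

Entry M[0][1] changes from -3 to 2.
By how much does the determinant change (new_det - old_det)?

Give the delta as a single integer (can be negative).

Cofactor C_01 = -4
Entry delta = 2 - -3 = 5
Det delta = entry_delta * cofactor = 5 * -4 = -20

Answer: -20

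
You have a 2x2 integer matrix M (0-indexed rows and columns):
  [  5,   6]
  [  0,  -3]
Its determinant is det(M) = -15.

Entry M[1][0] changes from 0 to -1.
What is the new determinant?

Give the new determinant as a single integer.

det is linear in row 1: changing M[1][0] by delta changes det by delta * cofactor(1,0).
Cofactor C_10 = (-1)^(1+0) * minor(1,0) = -6
Entry delta = -1 - 0 = -1
Det delta = -1 * -6 = 6
New det = -15 + 6 = -9

Answer: -9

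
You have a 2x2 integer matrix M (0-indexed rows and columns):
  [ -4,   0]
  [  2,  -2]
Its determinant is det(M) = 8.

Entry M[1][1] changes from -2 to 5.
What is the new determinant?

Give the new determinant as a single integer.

det is linear in row 1: changing M[1][1] by delta changes det by delta * cofactor(1,1).
Cofactor C_11 = (-1)^(1+1) * minor(1,1) = -4
Entry delta = 5 - -2 = 7
Det delta = 7 * -4 = -28
New det = 8 + -28 = -20

Answer: -20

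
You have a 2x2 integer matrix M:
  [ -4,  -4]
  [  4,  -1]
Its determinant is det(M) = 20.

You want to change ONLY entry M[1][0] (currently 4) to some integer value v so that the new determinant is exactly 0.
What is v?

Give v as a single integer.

det is linear in entry M[1][0]: det = old_det + (v - 4) * C_10
Cofactor C_10 = 4
Want det = 0: 20 + (v - 4) * 4 = 0
  (v - 4) = -20 / 4 = -5
  v = 4 + (-5) = -1

Answer: -1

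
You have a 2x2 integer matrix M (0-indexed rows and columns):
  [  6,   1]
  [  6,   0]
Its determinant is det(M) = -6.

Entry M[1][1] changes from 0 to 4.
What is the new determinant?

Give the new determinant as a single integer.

det is linear in row 1: changing M[1][1] by delta changes det by delta * cofactor(1,1).
Cofactor C_11 = (-1)^(1+1) * minor(1,1) = 6
Entry delta = 4 - 0 = 4
Det delta = 4 * 6 = 24
New det = -6 + 24 = 18

Answer: 18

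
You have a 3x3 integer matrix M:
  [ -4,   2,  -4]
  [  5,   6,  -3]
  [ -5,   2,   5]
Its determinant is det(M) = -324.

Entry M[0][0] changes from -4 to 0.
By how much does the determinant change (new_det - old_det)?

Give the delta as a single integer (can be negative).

Cofactor C_00 = 36
Entry delta = 0 - -4 = 4
Det delta = entry_delta * cofactor = 4 * 36 = 144

Answer: 144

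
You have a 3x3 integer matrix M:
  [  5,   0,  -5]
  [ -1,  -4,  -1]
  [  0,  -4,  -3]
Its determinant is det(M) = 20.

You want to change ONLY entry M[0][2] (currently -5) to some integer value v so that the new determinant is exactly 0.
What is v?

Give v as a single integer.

Answer: -10

Derivation:
det is linear in entry M[0][2]: det = old_det + (v - -5) * C_02
Cofactor C_02 = 4
Want det = 0: 20 + (v - -5) * 4 = 0
  (v - -5) = -20 / 4 = -5
  v = -5 + (-5) = -10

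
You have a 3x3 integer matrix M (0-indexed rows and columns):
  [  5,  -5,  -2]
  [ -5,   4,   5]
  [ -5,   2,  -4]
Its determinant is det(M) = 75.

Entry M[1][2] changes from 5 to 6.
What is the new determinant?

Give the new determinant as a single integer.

det is linear in row 1: changing M[1][2] by delta changes det by delta * cofactor(1,2).
Cofactor C_12 = (-1)^(1+2) * minor(1,2) = 15
Entry delta = 6 - 5 = 1
Det delta = 1 * 15 = 15
New det = 75 + 15 = 90

Answer: 90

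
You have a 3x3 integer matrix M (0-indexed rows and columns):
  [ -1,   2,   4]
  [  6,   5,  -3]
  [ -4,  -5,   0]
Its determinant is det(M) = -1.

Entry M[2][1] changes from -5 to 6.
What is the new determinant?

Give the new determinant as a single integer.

Answer: 230

Derivation:
det is linear in row 2: changing M[2][1] by delta changes det by delta * cofactor(2,1).
Cofactor C_21 = (-1)^(2+1) * minor(2,1) = 21
Entry delta = 6 - -5 = 11
Det delta = 11 * 21 = 231
New det = -1 + 231 = 230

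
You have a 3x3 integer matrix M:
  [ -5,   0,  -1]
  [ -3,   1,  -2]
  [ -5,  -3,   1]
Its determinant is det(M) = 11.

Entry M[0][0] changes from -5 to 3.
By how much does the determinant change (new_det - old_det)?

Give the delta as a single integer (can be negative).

Cofactor C_00 = -5
Entry delta = 3 - -5 = 8
Det delta = entry_delta * cofactor = 8 * -5 = -40

Answer: -40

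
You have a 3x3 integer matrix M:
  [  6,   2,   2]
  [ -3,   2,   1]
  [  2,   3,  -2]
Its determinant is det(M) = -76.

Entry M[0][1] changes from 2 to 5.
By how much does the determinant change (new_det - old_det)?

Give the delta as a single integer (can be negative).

Cofactor C_01 = -4
Entry delta = 5 - 2 = 3
Det delta = entry_delta * cofactor = 3 * -4 = -12

Answer: -12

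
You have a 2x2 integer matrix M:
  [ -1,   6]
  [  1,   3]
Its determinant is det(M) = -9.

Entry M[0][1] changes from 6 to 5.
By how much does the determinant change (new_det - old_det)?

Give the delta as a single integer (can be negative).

Cofactor C_01 = -1
Entry delta = 5 - 6 = -1
Det delta = entry_delta * cofactor = -1 * -1 = 1

Answer: 1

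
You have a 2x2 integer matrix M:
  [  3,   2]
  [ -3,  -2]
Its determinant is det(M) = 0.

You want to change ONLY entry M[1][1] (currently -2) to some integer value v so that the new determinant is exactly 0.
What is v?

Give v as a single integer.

det is linear in entry M[1][1]: det = old_det + (v - -2) * C_11
Cofactor C_11 = 3
Want det = 0: 0 + (v - -2) * 3 = 0
  (v - -2) = 0 / 3 = 0
  v = -2 + (0) = -2

Answer: -2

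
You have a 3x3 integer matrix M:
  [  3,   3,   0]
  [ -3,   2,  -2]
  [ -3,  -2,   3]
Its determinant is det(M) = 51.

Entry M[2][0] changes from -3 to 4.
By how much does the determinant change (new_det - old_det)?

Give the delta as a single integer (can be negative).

Answer: -42

Derivation:
Cofactor C_20 = -6
Entry delta = 4 - -3 = 7
Det delta = entry_delta * cofactor = 7 * -6 = -42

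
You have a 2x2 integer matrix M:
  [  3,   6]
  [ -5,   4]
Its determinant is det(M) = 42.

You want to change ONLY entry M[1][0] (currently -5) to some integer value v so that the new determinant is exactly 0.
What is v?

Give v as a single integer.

Answer: 2

Derivation:
det is linear in entry M[1][0]: det = old_det + (v - -5) * C_10
Cofactor C_10 = -6
Want det = 0: 42 + (v - -5) * -6 = 0
  (v - -5) = -42 / -6 = 7
  v = -5 + (7) = 2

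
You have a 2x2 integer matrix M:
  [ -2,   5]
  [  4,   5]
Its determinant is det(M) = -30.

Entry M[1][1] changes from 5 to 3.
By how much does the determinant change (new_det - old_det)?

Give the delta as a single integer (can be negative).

Answer: 4

Derivation:
Cofactor C_11 = -2
Entry delta = 3 - 5 = -2
Det delta = entry_delta * cofactor = -2 * -2 = 4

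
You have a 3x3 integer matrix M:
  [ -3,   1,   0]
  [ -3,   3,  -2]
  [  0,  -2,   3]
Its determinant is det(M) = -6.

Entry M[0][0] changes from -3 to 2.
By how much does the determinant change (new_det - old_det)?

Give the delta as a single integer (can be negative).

Answer: 25

Derivation:
Cofactor C_00 = 5
Entry delta = 2 - -3 = 5
Det delta = entry_delta * cofactor = 5 * 5 = 25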